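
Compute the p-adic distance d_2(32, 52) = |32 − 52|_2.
d_2(32, 52) = 1/4

Step 1 — x − y = 32 − 52 = -20. Step 2 — v_2(-20) = 2 (factor: -20 = −(2^2 · 5); the sign does not affect v_p). Step 3 — |x − y|_2 = 2^{-2} = 1/4.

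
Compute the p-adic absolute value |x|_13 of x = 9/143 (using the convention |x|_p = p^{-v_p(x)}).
|9/143|_13 = 13

Step 1 — compute v_13(x) by factoring powers of 13 out of the numerator and denominator: v_13(9/143) = -1. Step 2 — apply |x|_p = p^{-v_p(x)} = 13^{1} = 13.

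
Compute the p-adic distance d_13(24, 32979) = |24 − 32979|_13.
d_13(24, 32979) = 1/2197

Step 1 — x − y = 24 − 32979 = -32955. Step 2 — v_13(-32955) = 3 (factor: -32955 = −(13^3 · 15); the sign does not affect v_p). Step 3 — |x − y|_13 = 13^{-3} = 1/2197.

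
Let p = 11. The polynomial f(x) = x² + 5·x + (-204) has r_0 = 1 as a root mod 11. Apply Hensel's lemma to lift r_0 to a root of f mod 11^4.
r_3 = 12 (mod 14641)

Hensel: r_{i+1} = r_i − f(r_i)·(f′(r_i))^{-1} mod 11^{i+2}, f′(x) = 2x + 5. Iterate:
  r_0 = 1 (mod 11)
  r_1 = 12 (mod 121)
  r_2 = 12 (mod 1331)
  r_3 = 12 (mod 14641)
Final: r = 12 satisfies f(r) ≡ 0 mod 11^4.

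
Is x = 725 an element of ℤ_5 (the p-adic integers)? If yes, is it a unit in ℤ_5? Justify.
x ∈ ℤ_5 but not a unit; v_5(x) = 2 > 0

ℤ_5 = {x ∈ ℚ_5 : v_5(x) ≥ 0} and ℤ_5^× = {x ∈ ℤ_5 : v_5(x) = 0}. Here v_5(725) = v_5(num) − v_5(den) = 2; compare against these criteria.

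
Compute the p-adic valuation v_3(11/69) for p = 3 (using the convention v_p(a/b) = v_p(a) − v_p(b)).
v_3(11/69) = -1

Factor powers of 3 from the numerator and denominator of the reduced fraction: 11 = 3^0 · 11 and 69 = 3^1 · 23. Apply v_p(a/b) = v_p(a) − v_p(b): v_3(11/69) = 0 − 1 = -1.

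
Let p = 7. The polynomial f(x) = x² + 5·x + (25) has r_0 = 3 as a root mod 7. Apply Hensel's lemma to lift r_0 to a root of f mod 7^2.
r_1 = 3 (mod 49)

Hensel: r_{i+1} = r_i − f(r_i)·(f′(r_i))^{-1} mod 7^{i+2}, f′(x) = 2x + 5. Iterate:
  r_0 = 3 (mod 7)
  r_1 = 3 (mod 49)
Final: r = 3 satisfies f(r) ≡ 0 mod 7^2.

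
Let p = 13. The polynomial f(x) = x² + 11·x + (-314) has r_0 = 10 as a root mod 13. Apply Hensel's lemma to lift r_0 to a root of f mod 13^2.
r_1 = 166 (mod 169)

Hensel: r_{i+1} = r_i − f(r_i)·(f′(r_i))^{-1} mod 13^{i+2}, f′(x) = 2x + 11. Iterate:
  r_0 = 10 (mod 13)
  r_1 = 166 (mod 169)
Final: r = 166 satisfies f(r) ≡ 0 mod 13^2.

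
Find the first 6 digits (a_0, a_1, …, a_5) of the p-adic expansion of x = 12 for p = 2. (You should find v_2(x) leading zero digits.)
(a_0, …, a_5) = (0, 0, 1, 1, 0, 0)

v_2(12) = 2, so a_0 = ... = a_1 = 0. Factor out: x = 2^2 · u with u = 3 a unit in ℤ_2. Expand u iteratively via a_{v+i} = u_i mod 2, u_{i+1} = (u_i − a_{v+i})/2:
  u_0 = 3;  a_2 = 1;  u_1 = (u_0 − 1)/2 = 1
  u_1 = 1;  a_3 = 1;  u_2 = (u_1 − 1)/2 = 0
  u_2 = 0;  a_4 = 0;  u_3 = (u_2 − 0)/2 = 0
  u_3 = 0;  a_5 = 0;  u_4 = (u_3 − 0)/2 = 0
Digits: (0, 0, 1, 1, 0, 0).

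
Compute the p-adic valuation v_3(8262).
v_3(8262) = 5

v_3(n) is the largest exponent k such that 3^k divides n. Factor out: 8262 = 3^5 · 34. (Sign doesn't affect v_p.) So v_3(8262) = 5.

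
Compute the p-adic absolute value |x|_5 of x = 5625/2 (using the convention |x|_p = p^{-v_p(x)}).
|5625/2|_5 = 1/625

Step 1 — compute v_5(x) by factoring powers of 5 out of the numerator and denominator: v_5(5625/2) = 4. Step 2 — apply |x|_p = p^{-v_p(x)} = 5^{-4} = 1/625.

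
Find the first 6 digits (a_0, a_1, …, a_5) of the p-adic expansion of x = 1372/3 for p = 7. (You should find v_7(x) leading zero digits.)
(a_0, …, a_5) = (0, 0, 0, 6, 4, 4)

v_7(1372/3) = 3, so a_0 = ... = a_2 = 0. Factor out: x = 7^3 · u with u = 4/3 a unit in ℤ_7. Expand u iteratively via a_{v+i} = u_i mod 7, u_{i+1} = (u_i − a_{v+i})/7:
  u_0 = 4/3;  a_3 = 6;  u_1 = (u_0 − 6)/7 = -2/3
  u_1 = -2/3;  a_4 = 4;  u_2 = (u_1 − 4)/7 = -2/3
  u_2 = -2/3;  a_5 = 4;  u_3 = (u_2 − 4)/7 = -2/3
Digits: (0, 0, 0, 6, 4, 4).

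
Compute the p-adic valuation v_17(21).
v_17(21) = 0

v_17(n) is the largest exponent k such that 17^k divides n. Factor out: 21 = 17^0 · 21. (Sign doesn't affect v_p.) So v_17(21) = 0.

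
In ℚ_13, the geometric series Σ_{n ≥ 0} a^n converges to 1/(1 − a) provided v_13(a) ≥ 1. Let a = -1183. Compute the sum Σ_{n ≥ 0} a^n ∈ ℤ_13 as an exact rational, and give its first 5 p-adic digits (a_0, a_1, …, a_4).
Σ a^n = 1/(1 − a) = 1/1184;  first 5 digits = (1, 0, 6, 12, 9)

v_13(a) = 2 ≥ 1, so the series converges in ℤ_13 to 1/(1 − a) = 1/(1 − (-1183)) = 1/1184. Expand this rational in ℤ_13: compute digits iteratively via d_i = x_i mod 13, x_{i+1} = (x_i − d_i)/13. The first 5 digits are (1, 0, 6, 12, 9).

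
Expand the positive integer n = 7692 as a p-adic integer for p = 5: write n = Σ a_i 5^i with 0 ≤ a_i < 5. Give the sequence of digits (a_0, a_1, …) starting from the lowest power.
(a_0, a_1, …) = (2, 3, 2, 1, 2, 2)

Repeated division by 5 gives the digits low-to-high: 7692 = 2 + 3·5^1 + 2·5^2 + 1·5^3 + 2·5^4 + 2·5^5. Digit sequence: (2, 3, 2, 1, 2, 2).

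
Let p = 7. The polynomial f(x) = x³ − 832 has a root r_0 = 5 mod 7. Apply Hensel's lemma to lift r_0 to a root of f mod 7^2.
r_1 = 19 (mod 49)

Hensel: r_{i+1} = r_i − f(r_i)/f′(r_i) mod 7^{i+2}, where f′(x) = 3x². Iterate:
  r_0 = 5 (mod 7)
  r_1 = 19 (mod 49)
Final: r = 19 with f(r) ≡ 0 mod 7^2.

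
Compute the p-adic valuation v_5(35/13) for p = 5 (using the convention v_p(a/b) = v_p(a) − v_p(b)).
v_5(35/13) = 1

Factor powers of 5 from the numerator and denominator of the reduced fraction: 35 = 5^1 · 7 and 13 = 5^0 · 13. Apply v_p(a/b) = v_p(a) − v_p(b): v_5(35/13) = 1 − 0 = 1.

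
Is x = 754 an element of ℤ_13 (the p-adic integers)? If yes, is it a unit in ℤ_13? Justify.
x ∈ ℤ_13 but not a unit; v_13(x) = 1 > 0

ℤ_13 = {x ∈ ℚ_13 : v_13(x) ≥ 0} and ℤ_13^× = {x ∈ ℤ_13 : v_13(x) = 0}. Here v_13(754) = v_13(num) − v_13(den) = 1; compare against these criteria.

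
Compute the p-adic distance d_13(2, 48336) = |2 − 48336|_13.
d_13(2, 48336) = 1/2197

Step 1 — x − y = 2 − 48336 = -48334. Step 2 — v_13(-48334) = 3 (factor: -48334 = −(13^3 · 22); the sign does not affect v_p). Step 3 — |x − y|_13 = 13^{-3} = 1/2197.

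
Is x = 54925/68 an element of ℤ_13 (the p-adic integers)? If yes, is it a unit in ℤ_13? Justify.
x ∈ ℤ_13 but not a unit; v_13(x) = 3 > 0

ℤ_13 = {x ∈ ℚ_13 : v_13(x) ≥ 0} and ℤ_13^× = {x ∈ ℤ_13 : v_13(x) = 0}. Here v_13(54925/68) = v_13(num) − v_13(den) = 3; compare against these criteria.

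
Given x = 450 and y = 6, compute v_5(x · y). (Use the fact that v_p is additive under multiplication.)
v_5(2700) = 2

v_p(x) = 2 (factor: 450 = 5^2 · 18); v_p(y) = 0 (factor: 6 = 5^0 · 6). Additivity: v_p(xy) = v_p(x) + v_p(y) = 2 + 0 = 2. (Direct check: xy = 2700 = 5^2 · (108).)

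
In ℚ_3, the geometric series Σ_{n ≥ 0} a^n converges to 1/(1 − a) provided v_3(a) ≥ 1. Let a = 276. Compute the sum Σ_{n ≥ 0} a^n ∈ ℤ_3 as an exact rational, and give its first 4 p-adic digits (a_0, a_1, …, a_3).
Σ a^n = 1/(1 − a) = -1/275;  first 4 digits = (1, 2, 1, 1)

v_3(a) = 1 ≥ 1, so the series converges in ℤ_3 to 1/(1 − a) = 1/(1 − 276) = -1/275. Expand this rational in ℤ_3: compute digits iteratively via d_i = x_i mod 3, x_{i+1} = (x_i − d_i)/3. The first 4 digits are (1, 2, 1, 1).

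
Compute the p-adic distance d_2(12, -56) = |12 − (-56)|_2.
d_2(12, -56) = 1/4

Step 1 — x − y = 12 − (-56) = 68. Step 2 — v_2(68) = 2 (factor: 68 = (2^2 · 17); the sign does not affect v_p). Step 3 — |x − y|_2 = 2^{-2} = 1/4.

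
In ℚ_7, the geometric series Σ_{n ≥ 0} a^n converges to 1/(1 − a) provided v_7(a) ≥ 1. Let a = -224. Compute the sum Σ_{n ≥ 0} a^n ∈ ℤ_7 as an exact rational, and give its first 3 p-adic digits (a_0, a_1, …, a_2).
Σ a^n = 1/(1 − a) = 1/225;  first 3 digits = (1, 3, 4)

v_7(a) = 1 ≥ 1, so the series converges in ℤ_7 to 1/(1 − a) = 1/(1 − (-224)) = 1/225. Expand this rational in ℤ_7: compute digits iteratively via d_i = x_i mod 7, x_{i+1} = (x_i − d_i)/7. The first 3 digits are (1, 3, 4).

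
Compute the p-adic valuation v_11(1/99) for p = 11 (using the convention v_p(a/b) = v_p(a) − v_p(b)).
v_11(1/99) = -1

Factor powers of 11 from the numerator and denominator of the reduced fraction: 1 = 11^0 · 1 and 99 = 11^1 · 9. Apply v_p(a/b) = v_p(a) − v_p(b): v_11(1/99) = 0 − 1 = -1.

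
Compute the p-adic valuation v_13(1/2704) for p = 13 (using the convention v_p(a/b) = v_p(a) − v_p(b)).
v_13(1/2704) = -2

Factor powers of 13 from the numerator and denominator of the reduced fraction: 1 = 13^0 · 1 and 2704 = 13^2 · 16. Apply v_p(a/b) = v_p(a) − v_p(b): v_13(1/2704) = 0 − 2 = -2.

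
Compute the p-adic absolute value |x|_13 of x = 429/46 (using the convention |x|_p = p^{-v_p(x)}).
|429/46|_13 = 1/13

Step 1 — compute v_13(x) by factoring powers of 13 out of the numerator and denominator: v_13(429/46) = 1. Step 2 — apply |x|_p = p^{-v_p(x)} = 13^{-1} = 1/13.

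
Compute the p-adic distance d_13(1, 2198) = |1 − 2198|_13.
d_13(1, 2198) = 1/2197

Step 1 — x − y = 1 − 2198 = -2197. Step 2 — v_13(-2197) = 3 (factor: -2197 = −(13^3 · 1); the sign does not affect v_p). Step 3 — |x − y|_13 = 13^{-3} = 1/2197.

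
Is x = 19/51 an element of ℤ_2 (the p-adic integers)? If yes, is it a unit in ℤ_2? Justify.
x ∈ ℤ_2^× (unit); v_2(x) = 0

ℤ_2 = {x ∈ ℚ_2 : v_2(x) ≥ 0} and ℤ_2^× = {x ∈ ℤ_2 : v_2(x) = 0}. Here v_2(19/51) = v_2(num) − v_2(den) = 0; compare against these criteria.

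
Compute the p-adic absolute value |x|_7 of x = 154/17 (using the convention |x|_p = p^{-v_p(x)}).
|154/17|_7 = 1/7

Step 1 — compute v_7(x) by factoring powers of 7 out of the numerator and denominator: v_7(154/17) = 1. Step 2 — apply |x|_p = p^{-v_p(x)} = 7^{-1} = 1/7.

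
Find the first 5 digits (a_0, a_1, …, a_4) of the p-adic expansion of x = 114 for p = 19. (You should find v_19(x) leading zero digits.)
(a_0, …, a_4) = (0, 6, 0, 0, 0)

v_19(114) = 1, so a_0 = ... = a_0 = 0. Factor out: x = 19^1 · u with u = 6 a unit in ℤ_19. Expand u iteratively via a_{v+i} = u_i mod 19, u_{i+1} = (u_i − a_{v+i})/19:
  u_0 = 6;  a_1 = 6;  u_1 = (u_0 − 6)/19 = 0
  u_1 = 0;  a_2 = 0;  u_2 = (u_1 − 0)/19 = 0
  u_2 = 0;  a_3 = 0;  u_3 = (u_2 − 0)/19 = 0
  u_3 = 0;  a_4 = 0;  u_4 = (u_3 − 0)/19 = 0
Digits: (0, 6, 0, 0, 0).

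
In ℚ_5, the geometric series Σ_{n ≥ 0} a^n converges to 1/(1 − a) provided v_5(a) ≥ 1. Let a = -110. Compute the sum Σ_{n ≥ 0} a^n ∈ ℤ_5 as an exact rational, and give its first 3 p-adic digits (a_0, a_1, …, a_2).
Σ a^n = 1/(1 − a) = 1/111;  first 3 digits = (1, 3, 4)

v_5(a) = 1 ≥ 1, so the series converges in ℤ_5 to 1/(1 − a) = 1/(1 − (-110)) = 1/111. Expand this rational in ℤ_5: compute digits iteratively via d_i = x_i mod 5, x_{i+1} = (x_i − d_i)/5. The first 3 digits are (1, 3, 4).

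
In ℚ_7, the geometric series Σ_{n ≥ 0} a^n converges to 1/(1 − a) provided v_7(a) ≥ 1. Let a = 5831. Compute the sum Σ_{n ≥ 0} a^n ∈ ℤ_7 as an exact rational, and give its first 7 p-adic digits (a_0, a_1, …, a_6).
Σ a^n = 1/(1 − a) = -1/5830;  first 7 digits = (1, 0, 0, 3, 2, 0, 2)

v_7(a) = 3 ≥ 1, so the series converges in ℤ_7 to 1/(1 − a) = 1/(1 − 5831) = -1/5830. Expand this rational in ℤ_7: compute digits iteratively via d_i = x_i mod 7, x_{i+1} = (x_i − d_i)/7. The first 7 digits are (1, 0, 0, 3, 2, 0, 2).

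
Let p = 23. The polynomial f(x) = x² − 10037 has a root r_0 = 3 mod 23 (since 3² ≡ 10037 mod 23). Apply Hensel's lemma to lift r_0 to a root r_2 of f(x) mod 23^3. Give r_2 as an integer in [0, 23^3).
r_2 = 8375 (mod 12167)

Hensel's recurrence: r_{i+1} = r_i − f(r_i)·(f′(r_i))^{-1} mod 23^{i+2}, with f′(x) = 2x. Iterate:
  r_0 = 3 (mod 23)
  r_1 = 440 (mod 529)
  r_2 = 8375 (mod 12167)
Final: r_2 = 8375, and one checks f(r_2) ≡ 0 mod 23^3.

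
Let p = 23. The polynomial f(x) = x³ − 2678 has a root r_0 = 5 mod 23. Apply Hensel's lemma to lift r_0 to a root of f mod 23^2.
r_1 = 166 (mod 529)

Hensel: r_{i+1} = r_i − f(r_i)/f′(r_i) mod 23^{i+2}, where f′(x) = 3x². Iterate:
  r_0 = 5 (mod 23)
  r_1 = 166 (mod 529)
Final: r = 166 with f(r) ≡ 0 mod 23^2.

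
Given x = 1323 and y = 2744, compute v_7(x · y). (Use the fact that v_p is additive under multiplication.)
v_7(3630312) = 5

v_p(x) = 2 (factor: 1323 = 7^2 · 27); v_p(y) = 3 (factor: 2744 = 7^3 · 8). Additivity: v_p(xy) = v_p(x) + v_p(y) = 2 + 3 = 5. (Direct check: xy = 3630312 = 7^5 · (216).)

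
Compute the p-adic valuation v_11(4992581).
v_11(4992581) = 5

v_11(n) is the largest exponent k such that 11^k divides n. Factor out: 4992581 = 11^5 · 31. (Sign doesn't affect v_p.) So v_11(4992581) = 5.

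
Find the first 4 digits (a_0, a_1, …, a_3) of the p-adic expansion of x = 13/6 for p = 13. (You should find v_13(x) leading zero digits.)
(a_0, …, a_3) = (0, 11, 10, 10)

v_13(13/6) = 1, so a_0 = ... = a_0 = 0. Factor out: x = 13^1 · u with u = 1/6 a unit in ℤ_13. Expand u iteratively via a_{v+i} = u_i mod 13, u_{i+1} = (u_i − a_{v+i})/13:
  u_0 = 1/6;  a_1 = 11;  u_1 = (u_0 − 11)/13 = -5/6
  u_1 = -5/6;  a_2 = 10;  u_2 = (u_1 − 10)/13 = -5/6
  u_2 = -5/6;  a_3 = 10;  u_3 = (u_2 − 10)/13 = -5/6
Digits: (0, 11, 10, 10).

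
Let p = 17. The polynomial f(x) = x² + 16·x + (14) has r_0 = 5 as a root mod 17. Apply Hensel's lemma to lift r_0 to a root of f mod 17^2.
r_1 = 56 (mod 289)

Hensel: r_{i+1} = r_i − f(r_i)·(f′(r_i))^{-1} mod 17^{i+2}, f′(x) = 2x + 16. Iterate:
  r_0 = 5 (mod 17)
  r_1 = 56 (mod 289)
Final: r = 56 satisfies f(r) ≡ 0 mod 17^2.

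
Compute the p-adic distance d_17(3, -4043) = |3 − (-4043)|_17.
d_17(3, -4043) = 1/289

Step 1 — x − y = 3 − (-4043) = 4046. Step 2 — v_17(4046) = 2 (factor: 4046 = (17^2 · 14); the sign does not affect v_p). Step 3 — |x − y|_17 = 17^{-2} = 1/289.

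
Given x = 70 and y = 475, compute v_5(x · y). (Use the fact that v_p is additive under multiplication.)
v_5(33250) = 3

v_p(x) = 1 (factor: 70 = 5^1 · 14); v_p(y) = 2 (factor: 475 = 5^2 · 19). Additivity: v_p(xy) = v_p(x) + v_p(y) = 1 + 2 = 3. (Direct check: xy = 33250 = 5^3 · (266).)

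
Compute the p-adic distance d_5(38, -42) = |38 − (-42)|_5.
d_5(38, -42) = 1/5

Step 1 — x − y = 38 − (-42) = 80. Step 2 — v_5(80) = 1 (factor: 80 = (5^1 · 16); the sign does not affect v_p). Step 3 — |x − y|_5 = 5^{-1} = 1/5.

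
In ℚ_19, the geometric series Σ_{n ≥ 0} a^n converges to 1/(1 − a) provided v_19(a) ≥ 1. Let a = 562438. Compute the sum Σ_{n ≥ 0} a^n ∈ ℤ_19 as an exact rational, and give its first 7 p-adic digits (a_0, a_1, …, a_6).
Σ a^n = 1/(1 − a) = -1/562437;  first 7 digits = (1, 0, 0, 6, 4, 0, 17)

v_19(a) = 3 ≥ 1, so the series converges in ℤ_19 to 1/(1 − a) = 1/(1 − 562438) = -1/562437. Expand this rational in ℤ_19: compute digits iteratively via d_i = x_i mod 19, x_{i+1} = (x_i − d_i)/19. The first 7 digits are (1, 0, 0, 6, 4, 0, 17).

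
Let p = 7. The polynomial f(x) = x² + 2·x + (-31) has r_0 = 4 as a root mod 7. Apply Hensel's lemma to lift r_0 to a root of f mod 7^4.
r_3 = 1460 (mod 2401)

Hensel: r_{i+1} = r_i − f(r_i)·(f′(r_i))^{-1} mod 7^{i+2}, f′(x) = 2x + 2. Iterate:
  r_0 = 4 (mod 7)
  r_1 = 39 (mod 49)
  r_2 = 88 (mod 343)
  r_3 = 1460 (mod 2401)
Final: r = 1460 satisfies f(r) ≡ 0 mod 7^4.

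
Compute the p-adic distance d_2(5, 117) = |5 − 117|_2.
d_2(5, 117) = 1/16

Step 1 — x − y = 5 − 117 = -112. Step 2 — v_2(-112) = 4 (factor: -112 = −(2^4 · 7); the sign does not affect v_p). Step 3 — |x − y|_2 = 2^{-4} = 1/16.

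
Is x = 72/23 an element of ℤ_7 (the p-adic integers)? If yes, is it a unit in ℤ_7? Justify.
x ∈ ℤ_7^× (unit); v_7(x) = 0

ℤ_7 = {x ∈ ℚ_7 : v_7(x) ≥ 0} and ℤ_7^× = {x ∈ ℤ_7 : v_7(x) = 0}. Here v_7(72/23) = v_7(num) − v_7(den) = 0; compare against these criteria.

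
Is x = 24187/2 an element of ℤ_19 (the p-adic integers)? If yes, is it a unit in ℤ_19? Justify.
x ∈ ℤ_19 but not a unit; v_19(x) = 2 > 0

ℤ_19 = {x ∈ ℚ_19 : v_19(x) ≥ 0} and ℤ_19^× = {x ∈ ℤ_19 : v_19(x) = 0}. Here v_19(24187/2) = v_19(num) − v_19(den) = 2; compare against these criteria.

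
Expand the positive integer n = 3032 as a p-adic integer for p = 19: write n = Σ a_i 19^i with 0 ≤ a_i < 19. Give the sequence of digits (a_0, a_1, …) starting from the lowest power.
(a_0, a_1, …) = (11, 7, 8)

Repeated division by 19 gives the digits low-to-high: 3032 = 11 + 7·19^1 + 8·19^2. Digit sequence: (11, 7, 8).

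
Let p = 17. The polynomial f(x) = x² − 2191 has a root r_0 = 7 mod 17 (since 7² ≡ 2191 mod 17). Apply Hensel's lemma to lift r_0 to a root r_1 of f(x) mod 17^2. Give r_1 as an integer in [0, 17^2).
r_1 = 160 (mod 289)

Hensel's recurrence: r_{i+1} = r_i − f(r_i)·(f′(r_i))^{-1} mod 17^{i+2}, with f′(x) = 2x. Iterate:
  r_0 = 7 (mod 17)
  r_1 = 160 (mod 289)
Final: r_1 = 160, and one checks f(r_1) ≡ 0 mod 17^2.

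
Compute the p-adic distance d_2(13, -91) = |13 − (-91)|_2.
d_2(13, -91) = 1/8

Step 1 — x − y = 13 − (-91) = 104. Step 2 — v_2(104) = 3 (factor: 104 = (2^3 · 13); the sign does not affect v_p). Step 3 — |x − y|_2 = 2^{-3} = 1/8.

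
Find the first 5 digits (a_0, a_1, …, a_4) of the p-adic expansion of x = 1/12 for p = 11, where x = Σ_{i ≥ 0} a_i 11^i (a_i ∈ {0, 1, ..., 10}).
(a_0, …, a_4) = (1, 10, 0, 10, 0)

v_11(1/12) = 0 (numerator and denominator both coprime to 11), so x ∈ ℤ_11^×. Compute digits iteratively via a_i = x_i mod 11, x_{i+1} = (x_i − a_i)/11, with x_0 = x:
  x_0 = 1/12;  a_0 = 1;  x_1 = (x_0 − 1)/11 = -1/12
  x_1 = -1/12;  a_1 = 10;  x_2 = (x_1 − 10)/11 = -11/12
  x_2 = -11/12;  a_2 = 0;  x_3 = (x_2 − 0)/11 = -1/12
  x_3 = -1/12;  a_3 = 10;  x_4 = (x_3 − 10)/11 = -11/12
  x_4 = -11/12;  a_4 = 0;  x_5 = (x_4 − 0)/11 = -1/12
Digits: (1, 10, 0, 10, 0).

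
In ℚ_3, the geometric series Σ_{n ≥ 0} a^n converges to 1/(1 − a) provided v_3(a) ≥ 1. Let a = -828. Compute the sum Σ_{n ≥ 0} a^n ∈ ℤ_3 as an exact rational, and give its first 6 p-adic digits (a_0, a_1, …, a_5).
Σ a^n = 1/(1 − a) = 1/829;  first 6 digits = (1, 0, 1, 2, 2, 0)

v_3(a) = 2 ≥ 1, so the series converges in ℤ_3 to 1/(1 − a) = 1/(1 − (-828)) = 1/829. Expand this rational in ℤ_3: compute digits iteratively via d_i = x_i mod 3, x_{i+1} = (x_i − d_i)/3. The first 6 digits are (1, 0, 1, 2, 2, 0).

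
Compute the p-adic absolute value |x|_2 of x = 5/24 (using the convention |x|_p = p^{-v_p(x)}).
|5/24|_2 = 8

Step 1 — compute v_2(x) by factoring powers of 2 out of the numerator and denominator: v_2(5/24) = -3. Step 2 — apply |x|_p = p^{-v_p(x)} = 2^{3} = 8.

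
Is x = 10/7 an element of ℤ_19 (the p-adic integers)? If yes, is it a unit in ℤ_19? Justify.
x ∈ ℤ_19^× (unit); v_19(x) = 0

ℤ_19 = {x ∈ ℚ_19 : v_19(x) ≥ 0} and ℤ_19^× = {x ∈ ℤ_19 : v_19(x) = 0}. Here v_19(10/7) = v_19(num) − v_19(den) = 0; compare against these criteria.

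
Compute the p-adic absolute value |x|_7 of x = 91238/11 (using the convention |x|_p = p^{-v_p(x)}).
|91238/11|_7 = 1/2401

Step 1 — compute v_7(x) by factoring powers of 7 out of the numerator and denominator: v_7(91238/11) = 4. Step 2 — apply |x|_p = p^{-v_p(x)} = 7^{-4} = 1/2401.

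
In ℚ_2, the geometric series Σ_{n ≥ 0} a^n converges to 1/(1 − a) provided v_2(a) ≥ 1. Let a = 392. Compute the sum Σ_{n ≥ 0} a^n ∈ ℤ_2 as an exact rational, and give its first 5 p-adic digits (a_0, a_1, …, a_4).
Σ a^n = 1/(1 − a) = -1/391;  first 5 digits = (1, 0, 0, 1, 0)

v_2(a) = 3 ≥ 1, so the series converges in ℤ_2 to 1/(1 − a) = 1/(1 − 392) = -1/391. Expand this rational in ℤ_2: compute digits iteratively via d_i = x_i mod 2, x_{i+1} = (x_i − d_i)/2. The first 5 digits are (1, 0, 0, 1, 0).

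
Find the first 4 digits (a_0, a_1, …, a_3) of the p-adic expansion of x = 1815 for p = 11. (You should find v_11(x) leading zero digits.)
(a_0, …, a_3) = (0, 0, 4, 1)

v_11(1815) = 2, so a_0 = ... = a_1 = 0. Factor out: x = 11^2 · u with u = 15 a unit in ℤ_11. Expand u iteratively via a_{v+i} = u_i mod 11, u_{i+1} = (u_i − a_{v+i})/11:
  u_0 = 15;  a_2 = 4;  u_1 = (u_0 − 4)/11 = 1
  u_1 = 1;  a_3 = 1;  u_2 = (u_1 − 1)/11 = 0
Digits: (0, 0, 4, 1).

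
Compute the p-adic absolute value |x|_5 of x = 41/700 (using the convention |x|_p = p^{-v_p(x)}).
|41/700|_5 = 25

Step 1 — compute v_5(x) by factoring powers of 5 out of the numerator and denominator: v_5(41/700) = -2. Step 2 — apply |x|_p = p^{-v_p(x)} = 5^{2} = 25.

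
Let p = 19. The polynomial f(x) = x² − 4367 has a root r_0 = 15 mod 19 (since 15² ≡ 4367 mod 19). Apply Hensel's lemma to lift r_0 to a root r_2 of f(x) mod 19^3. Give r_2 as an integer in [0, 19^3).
r_2 = 3378 (mod 6859)

Hensel's recurrence: r_{i+1} = r_i − f(r_i)·(f′(r_i))^{-1} mod 19^{i+2}, with f′(x) = 2x. Iterate:
  r_0 = 15 (mod 19)
  r_1 = 129 (mod 361)
  r_2 = 3378 (mod 6859)
Final: r_2 = 3378, and one checks f(r_2) ≡ 0 mod 19^3.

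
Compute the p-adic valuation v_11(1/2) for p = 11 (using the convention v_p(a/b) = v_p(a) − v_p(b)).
v_11(1/2) = 0

Factor powers of 11 from the numerator and denominator of the reduced fraction: 1 = 11^0 · 1 and 2 = 11^0 · 2. Apply v_p(a/b) = v_p(a) − v_p(b): v_11(1/2) = 0 − 0 = 0.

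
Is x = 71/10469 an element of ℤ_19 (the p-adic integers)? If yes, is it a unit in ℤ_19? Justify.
x ∉ ℤ_19 (v_19(x) = -2 < 0)

ℤ_19 = {x ∈ ℚ_19 : v_19(x) ≥ 0} and ℤ_19^× = {x ∈ ℤ_19 : v_19(x) = 0}. Here v_19(71/10469) = v_19(num) − v_19(den) = -2; compare against these criteria.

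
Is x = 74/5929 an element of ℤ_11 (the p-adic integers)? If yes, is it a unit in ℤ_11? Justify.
x ∉ ℤ_11 (v_11(x) = -2 < 0)

ℤ_11 = {x ∈ ℚ_11 : v_11(x) ≥ 0} and ℤ_11^× = {x ∈ ℤ_11 : v_11(x) = 0}. Here v_11(74/5929) = v_11(num) − v_11(den) = -2; compare against these criteria.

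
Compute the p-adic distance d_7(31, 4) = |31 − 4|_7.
d_7(31, 4) = 1

Step 1 — x − y = 31 − 4 = 27. Step 2 — v_7(27) = 0 (factor: 27 = (7^0 · 27); the sign does not affect v_p). Step 3 — |x − y|_7 = 7^{0} = 1.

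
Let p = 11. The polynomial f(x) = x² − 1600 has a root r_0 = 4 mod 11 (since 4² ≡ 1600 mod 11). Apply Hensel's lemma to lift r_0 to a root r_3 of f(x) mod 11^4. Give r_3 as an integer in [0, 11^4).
r_3 = 14601 (mod 14641)

Hensel's recurrence: r_{i+1} = r_i − f(r_i)·(f′(r_i))^{-1} mod 11^{i+2}, with f′(x) = 2x. Iterate:
  r_0 = 4 (mod 11)
  r_1 = 81 (mod 121)
  r_2 = 1291 (mod 1331)
  r_3 = 14601 (mod 14641)
Final: r_3 = 14601, and one checks f(r_3) ≡ 0 mod 11^4.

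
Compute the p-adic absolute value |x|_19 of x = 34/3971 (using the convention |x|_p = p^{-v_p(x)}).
|34/3971|_19 = 361

Step 1 — compute v_19(x) by factoring powers of 19 out of the numerator and denominator: v_19(34/3971) = -2. Step 2 — apply |x|_p = p^{-v_p(x)} = 19^{2} = 361.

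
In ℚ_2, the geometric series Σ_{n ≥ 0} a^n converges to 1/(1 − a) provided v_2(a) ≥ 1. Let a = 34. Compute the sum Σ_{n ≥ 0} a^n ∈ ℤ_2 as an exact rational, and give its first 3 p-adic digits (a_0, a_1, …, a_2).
Σ a^n = 1/(1 − a) = -1/33;  first 3 digits = (1, 1, 1)

v_2(a) = 1 ≥ 1, so the series converges in ℤ_2 to 1/(1 − a) = 1/(1 − 34) = -1/33. Expand this rational in ℤ_2: compute digits iteratively via d_i = x_i mod 2, x_{i+1} = (x_i − d_i)/2. The first 3 digits are (1, 1, 1).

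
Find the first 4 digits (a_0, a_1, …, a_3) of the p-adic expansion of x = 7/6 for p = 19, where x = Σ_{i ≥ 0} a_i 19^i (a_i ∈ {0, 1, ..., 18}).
(a_0, …, a_3) = (17, 15, 15, 15)

v_19(7/6) = 0 (numerator and denominator both coprime to 19), so x ∈ ℤ_19^×. Compute digits iteratively via a_i = x_i mod 19, x_{i+1} = (x_i − a_i)/19, with x_0 = x:
  x_0 = 7/6;  a_0 = 17;  x_1 = (x_0 − 17)/19 = -5/6
  x_1 = -5/6;  a_1 = 15;  x_2 = (x_1 − 15)/19 = -5/6
  x_2 = -5/6;  a_2 = 15;  x_3 = (x_2 − 15)/19 = -5/6
  x_3 = -5/6;  a_3 = 15;  x_4 = (x_3 − 15)/19 = -5/6
Digits: (17, 15, 15, 15).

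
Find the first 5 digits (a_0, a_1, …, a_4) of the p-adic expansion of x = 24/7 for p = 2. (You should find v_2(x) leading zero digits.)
(a_0, …, a_4) = (0, 0, 0, 1, 0)

v_2(24/7) = 3, so a_0 = ... = a_2 = 0. Factor out: x = 2^3 · u with u = 3/7 a unit in ℤ_2. Expand u iteratively via a_{v+i} = u_i mod 2, u_{i+1} = (u_i − a_{v+i})/2:
  u_0 = 3/7;  a_3 = 1;  u_1 = (u_0 − 1)/2 = -2/7
  u_1 = -2/7;  a_4 = 0;  u_2 = (u_1 − 0)/2 = -1/7
Digits: (0, 0, 0, 1, 0).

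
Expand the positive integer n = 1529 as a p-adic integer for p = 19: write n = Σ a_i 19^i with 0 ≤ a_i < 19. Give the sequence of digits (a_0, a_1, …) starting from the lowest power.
(a_0, a_1, …) = (9, 4, 4)

Repeated division by 19 gives the digits low-to-high: 1529 = 9 + 4·19^1 + 4·19^2. Digit sequence: (9, 4, 4).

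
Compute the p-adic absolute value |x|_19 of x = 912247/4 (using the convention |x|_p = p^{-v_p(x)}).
|912247/4|_19 = 1/130321

Step 1 — compute v_19(x) by factoring powers of 19 out of the numerator and denominator: v_19(912247/4) = 4. Step 2 — apply |x|_p = p^{-v_p(x)} = 19^{-4} = 1/130321.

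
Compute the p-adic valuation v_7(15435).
v_7(15435) = 3

v_7(n) is the largest exponent k such that 7^k divides n. Factor out: 15435 = 7^3 · 45. (Sign doesn't affect v_p.) So v_7(15435) = 3.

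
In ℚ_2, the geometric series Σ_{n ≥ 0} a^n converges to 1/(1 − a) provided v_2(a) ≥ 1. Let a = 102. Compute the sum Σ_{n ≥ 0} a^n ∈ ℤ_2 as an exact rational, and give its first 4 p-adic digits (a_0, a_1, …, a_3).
Σ a^n = 1/(1 − a) = -1/101;  first 4 digits = (1, 1, 0, 0)

v_2(a) = 1 ≥ 1, so the series converges in ℤ_2 to 1/(1 − a) = 1/(1 − 102) = -1/101. Expand this rational in ℤ_2: compute digits iteratively via d_i = x_i mod 2, x_{i+1} = (x_i − d_i)/2. The first 4 digits are (1, 1, 0, 0).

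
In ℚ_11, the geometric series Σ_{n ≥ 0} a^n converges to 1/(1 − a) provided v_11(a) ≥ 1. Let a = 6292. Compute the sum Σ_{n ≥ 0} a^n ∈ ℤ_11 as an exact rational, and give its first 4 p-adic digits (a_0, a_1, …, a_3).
Σ a^n = 1/(1 − a) = -1/6291;  first 4 digits = (1, 0, 8, 4)

v_11(a) = 2 ≥ 1, so the series converges in ℤ_11 to 1/(1 − a) = 1/(1 − 6292) = -1/6291. Expand this rational in ℤ_11: compute digits iteratively via d_i = x_i mod 11, x_{i+1} = (x_i − d_i)/11. The first 4 digits are (1, 0, 8, 4).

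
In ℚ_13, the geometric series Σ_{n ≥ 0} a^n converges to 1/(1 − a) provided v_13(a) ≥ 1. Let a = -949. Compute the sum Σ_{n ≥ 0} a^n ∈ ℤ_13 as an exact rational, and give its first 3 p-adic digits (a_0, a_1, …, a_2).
Σ a^n = 1/(1 − a) = 1/950;  first 3 digits = (1, 5, 6)

v_13(a) = 1 ≥ 1, so the series converges in ℤ_13 to 1/(1 − a) = 1/(1 − (-949)) = 1/950. Expand this rational in ℤ_13: compute digits iteratively via d_i = x_i mod 13, x_{i+1} = (x_i − d_i)/13. The first 3 digits are (1, 5, 6).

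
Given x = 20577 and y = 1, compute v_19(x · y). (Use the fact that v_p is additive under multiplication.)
v_19(20577) = 3

v_p(x) = 3 (factor: 20577 = 19^3 · 3); v_p(y) = 0 (factor: 1 = 19^0 · 1). Additivity: v_p(xy) = v_p(x) + v_p(y) = 3 + 0 = 3. (Direct check: xy = 20577 = 19^3 · (3).)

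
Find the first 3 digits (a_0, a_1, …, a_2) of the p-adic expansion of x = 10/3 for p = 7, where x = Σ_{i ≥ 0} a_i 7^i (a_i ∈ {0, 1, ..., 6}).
(a_0, …, a_2) = (1, 5, 4)

v_7(10/3) = 0 (numerator and denominator both coprime to 7), so x ∈ ℤ_7^×. Compute digits iteratively via a_i = x_i mod 7, x_{i+1} = (x_i − a_i)/7, with x_0 = x:
  x_0 = 10/3;  a_0 = 1;  x_1 = (x_0 − 1)/7 = 1/3
  x_1 = 1/3;  a_1 = 5;  x_2 = (x_1 − 5)/7 = -2/3
  x_2 = -2/3;  a_2 = 4;  x_3 = (x_2 − 4)/7 = -2/3
Digits: (1, 5, 4).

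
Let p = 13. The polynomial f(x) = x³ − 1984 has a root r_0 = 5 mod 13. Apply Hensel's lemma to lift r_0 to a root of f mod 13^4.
r_3 = 11835 (mod 28561)

Hensel: r_{i+1} = r_i − f(r_i)/f′(r_i) mod 13^{i+2}, where f′(x) = 3x². Iterate:
  r_0 = 5 (mod 13)
  r_1 = 5 (mod 169)
  r_2 = 850 (mod 2197)
  r_3 = 11835 (mod 28561)
Final: r = 11835 with f(r) ≡ 0 mod 13^4.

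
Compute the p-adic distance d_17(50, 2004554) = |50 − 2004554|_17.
d_17(50, 2004554) = 1/83521

Step 1 — x − y = 50 − 2004554 = -2004504. Step 2 — v_17(-2004504) = 4 (factor: -2004504 = −(17^4 · 24); the sign does not affect v_p). Step 3 — |x − y|_17 = 17^{-4} = 1/83521.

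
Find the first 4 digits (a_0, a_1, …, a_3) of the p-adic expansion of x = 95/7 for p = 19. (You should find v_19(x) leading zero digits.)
(a_0, …, a_3) = (0, 17, 10, 13)

v_19(95/7) = 1, so a_0 = ... = a_0 = 0. Factor out: x = 19^1 · u with u = 5/7 a unit in ℤ_19. Expand u iteratively via a_{v+i} = u_i mod 19, u_{i+1} = (u_i − a_{v+i})/19:
  u_0 = 5/7;  a_1 = 17;  u_1 = (u_0 − 17)/19 = -6/7
  u_1 = -6/7;  a_2 = 10;  u_2 = (u_1 − 10)/19 = -4/7
  u_2 = -4/7;  a_3 = 13;  u_3 = (u_2 − 13)/19 = -5/7
Digits: (0, 17, 10, 13).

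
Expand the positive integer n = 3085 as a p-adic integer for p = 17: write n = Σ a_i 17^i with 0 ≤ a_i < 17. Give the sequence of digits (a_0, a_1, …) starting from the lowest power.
(a_0, a_1, …) = (8, 11, 10)

Repeated division by 17 gives the digits low-to-high: 3085 = 8 + 11·17^1 + 10·17^2. Digit sequence: (8, 11, 10).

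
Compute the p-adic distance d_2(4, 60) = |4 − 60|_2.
d_2(4, 60) = 1/8

Step 1 — x − y = 4 − 60 = -56. Step 2 — v_2(-56) = 3 (factor: -56 = −(2^3 · 7); the sign does not affect v_p). Step 3 — |x − y|_2 = 2^{-3} = 1/8.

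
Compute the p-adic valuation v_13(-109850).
v_13(-109850) = 3

v_13(n) is the largest exponent k such that 13^k divides n. Factor out: -109850 = -13^3 · 50. (Sign doesn't affect v_p.) So v_13(-109850) = 3.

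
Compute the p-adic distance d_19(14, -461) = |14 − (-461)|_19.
d_19(14, -461) = 1/19

Step 1 — x − y = 14 − (-461) = 475. Step 2 — v_19(475) = 1 (factor: 475 = (19^1 · 25); the sign does not affect v_p). Step 3 — |x − y|_19 = 19^{-1} = 1/19.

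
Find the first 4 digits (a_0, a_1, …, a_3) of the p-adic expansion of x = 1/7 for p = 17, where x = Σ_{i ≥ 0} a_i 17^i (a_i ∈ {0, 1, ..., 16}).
(a_0, …, a_3) = (5, 7, 2, 12)

v_17(1/7) = 0 (numerator and denominator both coprime to 17), so x ∈ ℤ_17^×. Compute digits iteratively via a_i = x_i mod 17, x_{i+1} = (x_i − a_i)/17, with x_0 = x:
  x_0 = 1/7;  a_0 = 5;  x_1 = (x_0 − 5)/17 = -2/7
  x_1 = -2/7;  a_1 = 7;  x_2 = (x_1 − 7)/17 = -3/7
  x_2 = -3/7;  a_2 = 2;  x_3 = (x_2 − 2)/17 = -1/7
  x_3 = -1/7;  a_3 = 12;  x_4 = (x_3 − 12)/17 = -5/7
Digits: (5, 7, 2, 12).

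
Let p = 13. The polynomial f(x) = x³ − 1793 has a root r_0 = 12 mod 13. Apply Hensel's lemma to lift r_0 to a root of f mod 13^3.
r_2 = 90 (mod 2197)

Hensel: r_{i+1} = r_i − f(r_i)/f′(r_i) mod 13^{i+2}, where f′(x) = 3x². Iterate:
  r_0 = 12 (mod 13)
  r_1 = 90 (mod 169)
  r_2 = 90 (mod 2197)
Final: r = 90 with f(r) ≡ 0 mod 13^3.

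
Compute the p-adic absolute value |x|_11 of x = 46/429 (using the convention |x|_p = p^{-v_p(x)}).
|46/429|_11 = 11

Step 1 — compute v_11(x) by factoring powers of 11 out of the numerator and denominator: v_11(46/429) = -1. Step 2 — apply |x|_p = p^{-v_p(x)} = 11^{1} = 11.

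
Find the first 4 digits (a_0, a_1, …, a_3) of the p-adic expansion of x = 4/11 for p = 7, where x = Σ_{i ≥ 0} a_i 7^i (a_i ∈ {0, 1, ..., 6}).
(a_0, …, a_3) = (1, 5, 5, 3)

v_7(4/11) = 0 (numerator and denominator both coprime to 7), so x ∈ ℤ_7^×. Compute digits iteratively via a_i = x_i mod 7, x_{i+1} = (x_i − a_i)/7, with x_0 = x:
  x_0 = 4/11;  a_0 = 1;  x_1 = (x_0 − 1)/7 = -1/11
  x_1 = -1/11;  a_1 = 5;  x_2 = (x_1 − 5)/7 = -8/11
  x_2 = -8/11;  a_2 = 5;  x_3 = (x_2 − 5)/7 = -9/11
  x_3 = -9/11;  a_3 = 3;  x_4 = (x_3 − 3)/7 = -6/11
Digits: (1, 5, 5, 3).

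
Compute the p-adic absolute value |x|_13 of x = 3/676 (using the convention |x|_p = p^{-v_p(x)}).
|3/676|_13 = 169

Step 1 — compute v_13(x) by factoring powers of 13 out of the numerator and denominator: v_13(3/676) = -2. Step 2 — apply |x|_p = p^{-v_p(x)} = 13^{2} = 169.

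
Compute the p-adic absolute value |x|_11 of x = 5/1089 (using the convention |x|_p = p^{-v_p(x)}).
|5/1089|_11 = 121

Step 1 — compute v_11(x) by factoring powers of 11 out of the numerator and denominator: v_11(5/1089) = -2. Step 2 — apply |x|_p = p^{-v_p(x)} = 11^{2} = 121.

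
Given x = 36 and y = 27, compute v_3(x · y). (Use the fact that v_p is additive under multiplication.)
v_3(972) = 5

v_p(x) = 2 (factor: 36 = 3^2 · 4); v_p(y) = 3 (factor: 27 = 3^3 · 1). Additivity: v_p(xy) = v_p(x) + v_p(y) = 2 + 3 = 5. (Direct check: xy = 972 = 3^5 · (4).)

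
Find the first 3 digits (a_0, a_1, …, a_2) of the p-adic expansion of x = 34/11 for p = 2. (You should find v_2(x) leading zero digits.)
(a_0, …, a_2) = (0, 1, 1)

v_2(34/11) = 1, so a_0 = ... = a_0 = 0. Factor out: x = 2^1 · u with u = 17/11 a unit in ℤ_2. Expand u iteratively via a_{v+i} = u_i mod 2, u_{i+1} = (u_i − a_{v+i})/2:
  u_0 = 17/11;  a_1 = 1;  u_1 = (u_0 − 1)/2 = 3/11
  u_1 = 3/11;  a_2 = 1;  u_2 = (u_1 − 1)/2 = -4/11
Digits: (0, 1, 1).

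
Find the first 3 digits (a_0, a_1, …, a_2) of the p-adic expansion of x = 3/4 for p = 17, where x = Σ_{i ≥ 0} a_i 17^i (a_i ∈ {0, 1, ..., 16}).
(a_0, …, a_2) = (5, 4, 4)

v_17(3/4) = 0 (numerator and denominator both coprime to 17), so x ∈ ℤ_17^×. Compute digits iteratively via a_i = x_i mod 17, x_{i+1} = (x_i − a_i)/17, with x_0 = x:
  x_0 = 3/4;  a_0 = 5;  x_1 = (x_0 − 5)/17 = -1/4
  x_1 = -1/4;  a_1 = 4;  x_2 = (x_1 − 4)/17 = -1/4
  x_2 = -1/4;  a_2 = 4;  x_3 = (x_2 − 4)/17 = -1/4
Digits: (5, 4, 4).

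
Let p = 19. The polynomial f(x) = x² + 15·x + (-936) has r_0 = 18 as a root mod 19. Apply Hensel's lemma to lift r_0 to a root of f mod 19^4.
r_3 = 130282 (mod 130321)

Hensel: r_{i+1} = r_i − f(r_i)·(f′(r_i))^{-1} mod 19^{i+2}, f′(x) = 2x + 15. Iterate:
  r_0 = 18 (mod 19)
  r_1 = 322 (mod 361)
  r_2 = 6820 (mod 6859)
  r_3 = 130282 (mod 130321)
Final: r = 130282 satisfies f(r) ≡ 0 mod 19^4.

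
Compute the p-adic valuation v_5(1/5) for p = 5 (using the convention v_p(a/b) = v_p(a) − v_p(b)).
v_5(1/5) = -1

Factor powers of 5 from the numerator and denominator of the reduced fraction: 1 = 5^0 · 1 and 5 = 5^1 · 1. Apply v_p(a/b) = v_p(a) − v_p(b): v_5(1/5) = 0 − 1 = -1.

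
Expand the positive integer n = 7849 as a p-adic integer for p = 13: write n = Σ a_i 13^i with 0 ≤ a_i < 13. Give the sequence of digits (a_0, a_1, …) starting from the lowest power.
(a_0, a_1, …) = (10, 5, 7, 3)

Repeated division by 13 gives the digits low-to-high: 7849 = 10 + 5·13^1 + 7·13^2 + 3·13^3. Digit sequence: (10, 5, 7, 3).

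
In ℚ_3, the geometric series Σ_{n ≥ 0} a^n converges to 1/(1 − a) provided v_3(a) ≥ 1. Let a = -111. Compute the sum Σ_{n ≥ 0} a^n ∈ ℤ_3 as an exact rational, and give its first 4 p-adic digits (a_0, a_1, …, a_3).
Σ a^n = 1/(1 − a) = 1/112;  first 4 digits = (1, 2, 0, 1)

v_3(a) = 1 ≥ 1, so the series converges in ℤ_3 to 1/(1 − a) = 1/(1 − (-111)) = 1/112. Expand this rational in ℤ_3: compute digits iteratively via d_i = x_i mod 3, x_{i+1} = (x_i − d_i)/3. The first 4 digits are (1, 2, 0, 1).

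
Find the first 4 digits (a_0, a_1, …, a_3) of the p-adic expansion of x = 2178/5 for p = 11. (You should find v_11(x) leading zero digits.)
(a_0, …, a_3) = (0, 0, 8, 4)

v_11(2178/5) = 2, so a_0 = ... = a_1 = 0. Factor out: x = 11^2 · u with u = 18/5 a unit in ℤ_11. Expand u iteratively via a_{v+i} = u_i mod 11, u_{i+1} = (u_i − a_{v+i})/11:
  u_0 = 18/5;  a_2 = 8;  u_1 = (u_0 − 8)/11 = -2/5
  u_1 = -2/5;  a_3 = 4;  u_2 = (u_1 − 4)/11 = -2/5
Digits: (0, 0, 8, 4).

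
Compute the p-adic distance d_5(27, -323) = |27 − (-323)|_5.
d_5(27, -323) = 1/25

Step 1 — x − y = 27 − (-323) = 350. Step 2 — v_5(350) = 2 (factor: 350 = (5^2 · 14); the sign does not affect v_p). Step 3 — |x − y|_5 = 5^{-2} = 1/25.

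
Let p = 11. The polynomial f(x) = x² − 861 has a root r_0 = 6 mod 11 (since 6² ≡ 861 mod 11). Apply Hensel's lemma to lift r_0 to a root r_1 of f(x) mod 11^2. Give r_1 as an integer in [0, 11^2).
r_1 = 105 (mod 121)

Hensel's recurrence: r_{i+1} = r_i − f(r_i)·(f′(r_i))^{-1} mod 11^{i+2}, with f′(x) = 2x. Iterate:
  r_0 = 6 (mod 11)
  r_1 = 105 (mod 121)
Final: r_1 = 105, and one checks f(r_1) ≡ 0 mod 11^2.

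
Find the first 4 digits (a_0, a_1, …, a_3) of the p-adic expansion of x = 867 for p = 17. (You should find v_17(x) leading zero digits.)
(a_0, …, a_3) = (0, 0, 3, 0)

v_17(867) = 2, so a_0 = ... = a_1 = 0. Factor out: x = 17^2 · u with u = 3 a unit in ℤ_17. Expand u iteratively via a_{v+i} = u_i mod 17, u_{i+1} = (u_i − a_{v+i})/17:
  u_0 = 3;  a_2 = 3;  u_1 = (u_0 − 3)/17 = 0
  u_1 = 0;  a_3 = 0;  u_2 = (u_1 − 0)/17 = 0
Digits: (0, 0, 3, 0).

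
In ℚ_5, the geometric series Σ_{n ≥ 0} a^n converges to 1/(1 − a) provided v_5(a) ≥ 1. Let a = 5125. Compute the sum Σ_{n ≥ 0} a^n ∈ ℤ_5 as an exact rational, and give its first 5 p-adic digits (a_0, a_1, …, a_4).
Σ a^n = 1/(1 − a) = -1/5124;  first 5 digits = (1, 0, 0, 1, 3)

v_5(a) = 3 ≥ 1, so the series converges in ℤ_5 to 1/(1 − a) = 1/(1 − 5125) = -1/5124. Expand this rational in ℤ_5: compute digits iteratively via d_i = x_i mod 5, x_{i+1} = (x_i − d_i)/5. The first 5 digits are (1, 0, 0, 1, 3).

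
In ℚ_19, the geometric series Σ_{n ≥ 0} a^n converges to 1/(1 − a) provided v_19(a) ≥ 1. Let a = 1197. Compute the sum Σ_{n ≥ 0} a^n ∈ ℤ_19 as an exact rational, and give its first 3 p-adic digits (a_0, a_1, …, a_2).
Σ a^n = 1/(1 − a) = -1/1196;  first 3 digits = (1, 6, 1)

v_19(a) = 1 ≥ 1, so the series converges in ℤ_19 to 1/(1 − a) = 1/(1 − 1197) = -1/1196. Expand this rational in ℤ_19: compute digits iteratively via d_i = x_i mod 19, x_{i+1} = (x_i − d_i)/19. The first 3 digits are (1, 6, 1).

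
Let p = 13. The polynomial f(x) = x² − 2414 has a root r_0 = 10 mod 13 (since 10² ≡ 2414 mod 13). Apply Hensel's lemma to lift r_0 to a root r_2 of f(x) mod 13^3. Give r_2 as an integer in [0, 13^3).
r_2 = 244 (mod 2197)

Hensel's recurrence: r_{i+1} = r_i − f(r_i)·(f′(r_i))^{-1} mod 13^{i+2}, with f′(x) = 2x. Iterate:
  r_0 = 10 (mod 13)
  r_1 = 75 (mod 169)
  r_2 = 244 (mod 2197)
Final: r_2 = 244, and one checks f(r_2) ≡ 0 mod 13^3.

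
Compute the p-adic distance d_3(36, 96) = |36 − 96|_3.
d_3(36, 96) = 1/3

Step 1 — x − y = 36 − 96 = -60. Step 2 — v_3(-60) = 1 (factor: -60 = −(3^1 · 20); the sign does not affect v_p). Step 3 — |x − y|_3 = 3^{-1} = 1/3.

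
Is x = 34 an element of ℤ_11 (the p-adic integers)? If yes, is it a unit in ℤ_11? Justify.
x ∈ ℤ_11^× (unit); v_11(x) = 0

ℤ_11 = {x ∈ ℚ_11 : v_11(x) ≥ 0} and ℤ_11^× = {x ∈ ℤ_11 : v_11(x) = 0}. Here v_11(34) = v_11(num) − v_11(den) = 0; compare against these criteria.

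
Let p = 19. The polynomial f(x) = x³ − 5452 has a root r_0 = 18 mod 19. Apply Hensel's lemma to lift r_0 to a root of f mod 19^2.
r_1 = 132 (mod 361)

Hensel: r_{i+1} = r_i − f(r_i)/f′(r_i) mod 19^{i+2}, where f′(x) = 3x². Iterate:
  r_0 = 18 (mod 19)
  r_1 = 132 (mod 361)
Final: r = 132 with f(r) ≡ 0 mod 19^2.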